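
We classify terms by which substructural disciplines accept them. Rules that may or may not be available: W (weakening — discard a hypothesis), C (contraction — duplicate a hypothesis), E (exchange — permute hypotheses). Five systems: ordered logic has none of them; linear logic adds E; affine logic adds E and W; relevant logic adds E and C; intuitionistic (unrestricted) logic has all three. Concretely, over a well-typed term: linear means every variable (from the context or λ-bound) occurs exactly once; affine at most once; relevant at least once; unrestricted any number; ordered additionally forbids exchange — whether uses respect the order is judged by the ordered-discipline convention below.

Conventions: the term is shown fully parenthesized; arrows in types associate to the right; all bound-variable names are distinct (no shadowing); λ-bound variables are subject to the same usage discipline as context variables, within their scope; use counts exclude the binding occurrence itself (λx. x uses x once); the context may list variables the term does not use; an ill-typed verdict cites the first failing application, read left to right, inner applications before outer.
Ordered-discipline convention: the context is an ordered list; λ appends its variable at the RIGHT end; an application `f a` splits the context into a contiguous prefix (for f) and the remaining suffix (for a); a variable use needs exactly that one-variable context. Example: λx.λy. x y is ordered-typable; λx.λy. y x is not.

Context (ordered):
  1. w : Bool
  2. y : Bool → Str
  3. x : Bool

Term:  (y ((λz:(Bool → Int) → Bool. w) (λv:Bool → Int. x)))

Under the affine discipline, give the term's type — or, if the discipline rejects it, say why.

term : Str
variable uses: w: 1×, y: 1×, x: 1×, z [bound]: 0×, v [bound]: 0×
left-to-right use order: y, w, x
typing: ✓ — Str
summary: ordered ✗ | linear ✗ | affine ✓ | relevant ✗ | unrestricted ✓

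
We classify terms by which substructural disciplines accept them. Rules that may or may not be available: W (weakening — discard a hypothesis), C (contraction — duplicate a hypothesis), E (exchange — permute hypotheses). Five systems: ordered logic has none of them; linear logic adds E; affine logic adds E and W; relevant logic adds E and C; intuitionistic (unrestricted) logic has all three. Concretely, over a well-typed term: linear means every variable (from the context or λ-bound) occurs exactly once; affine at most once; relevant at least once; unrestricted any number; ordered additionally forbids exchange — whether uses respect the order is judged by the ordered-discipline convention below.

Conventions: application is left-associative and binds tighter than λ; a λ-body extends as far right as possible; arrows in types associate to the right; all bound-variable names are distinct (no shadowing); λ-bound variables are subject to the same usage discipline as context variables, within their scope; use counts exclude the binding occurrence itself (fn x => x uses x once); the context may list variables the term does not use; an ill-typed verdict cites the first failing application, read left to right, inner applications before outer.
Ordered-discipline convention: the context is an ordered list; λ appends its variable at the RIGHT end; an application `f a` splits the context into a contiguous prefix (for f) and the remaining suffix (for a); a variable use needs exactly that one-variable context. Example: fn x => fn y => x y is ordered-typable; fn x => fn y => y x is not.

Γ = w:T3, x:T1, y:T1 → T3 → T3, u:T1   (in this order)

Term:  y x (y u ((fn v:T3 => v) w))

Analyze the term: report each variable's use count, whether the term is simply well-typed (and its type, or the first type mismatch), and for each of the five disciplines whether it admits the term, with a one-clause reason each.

usage: w: 1; x: 1; y: 2; u: 1; v (λ-bound): 1
uses in reading order: y, x, y, u, v, w
typing: the term checks, with type T3
ordered: ✗ — y ×2 used more than once (contraction)
linear: ✗ — y ×2 used more than once (contraction)
affine: ✗ — y ×2 used more than once (contraction)
relevant: ✓ — every one of w, x, y, u, v appears
unrestricted: ✓ — simply typable at T3; W, C, E all held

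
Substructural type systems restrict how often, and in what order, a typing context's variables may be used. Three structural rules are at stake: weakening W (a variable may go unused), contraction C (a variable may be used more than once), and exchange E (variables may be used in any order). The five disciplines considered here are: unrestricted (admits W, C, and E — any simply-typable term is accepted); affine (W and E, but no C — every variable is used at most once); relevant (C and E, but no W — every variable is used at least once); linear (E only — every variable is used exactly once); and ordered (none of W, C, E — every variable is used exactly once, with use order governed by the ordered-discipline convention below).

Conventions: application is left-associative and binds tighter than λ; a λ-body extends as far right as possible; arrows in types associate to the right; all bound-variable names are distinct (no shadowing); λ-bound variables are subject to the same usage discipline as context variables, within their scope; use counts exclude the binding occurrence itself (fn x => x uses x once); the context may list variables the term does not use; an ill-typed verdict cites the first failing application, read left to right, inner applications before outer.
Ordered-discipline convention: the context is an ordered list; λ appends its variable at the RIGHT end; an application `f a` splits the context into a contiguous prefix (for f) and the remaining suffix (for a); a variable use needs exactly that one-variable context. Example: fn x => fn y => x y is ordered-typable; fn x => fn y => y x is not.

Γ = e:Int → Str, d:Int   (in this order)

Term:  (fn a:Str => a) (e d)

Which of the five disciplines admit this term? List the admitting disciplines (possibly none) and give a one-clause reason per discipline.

admitted in: ordered, linear, affine, relevant, unrestricted
counts: e: 1; d: 1; a (bound): 1
use order (left to right): a, e, d
typing: well-typed at Str
ordered ✓ (e, d, a once each; derivable with no W/C/E)
linear ✓ (exactly-once usage across e, d, a)
affine ✓ (e, d, a: no repeats, contraction unneeded)
relevant ✓ (none of e, d, a goes unused)
unrestricted ✓ (typability at Str is all that's needed)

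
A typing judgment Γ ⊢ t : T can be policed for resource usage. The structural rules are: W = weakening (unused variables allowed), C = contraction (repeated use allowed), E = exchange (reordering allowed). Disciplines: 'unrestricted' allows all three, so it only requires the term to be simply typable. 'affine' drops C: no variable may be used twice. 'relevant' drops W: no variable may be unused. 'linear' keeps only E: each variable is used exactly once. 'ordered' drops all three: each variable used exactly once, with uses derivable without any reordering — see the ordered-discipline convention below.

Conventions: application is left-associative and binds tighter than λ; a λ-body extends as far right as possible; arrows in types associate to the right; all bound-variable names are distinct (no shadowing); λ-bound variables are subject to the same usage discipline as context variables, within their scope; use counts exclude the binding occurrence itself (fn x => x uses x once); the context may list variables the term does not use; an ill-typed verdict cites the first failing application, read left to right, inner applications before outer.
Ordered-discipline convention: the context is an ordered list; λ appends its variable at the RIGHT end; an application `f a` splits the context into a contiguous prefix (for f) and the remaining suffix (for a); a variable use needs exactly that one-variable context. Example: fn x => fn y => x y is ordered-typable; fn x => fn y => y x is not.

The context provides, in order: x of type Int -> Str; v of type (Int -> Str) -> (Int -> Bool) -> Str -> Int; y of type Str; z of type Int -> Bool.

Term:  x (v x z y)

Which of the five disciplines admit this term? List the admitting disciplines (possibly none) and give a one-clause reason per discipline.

accepted by: relevant, unrestricted
use counts: x: 2; v: 1; y: 1; z: 1
left-to-right use order: x, v, x, z, y
typing: ✓ — Str
ordered: ✗ — needs contraction — x ×2
linear: ✗ — needs contraction — x ×2
affine: ✗ — needs contraction — x ×2
relevant: ✓ — none of x, v, y, z goes unused
unrestricted: ✓ — type-checks (Str) and nothing is barred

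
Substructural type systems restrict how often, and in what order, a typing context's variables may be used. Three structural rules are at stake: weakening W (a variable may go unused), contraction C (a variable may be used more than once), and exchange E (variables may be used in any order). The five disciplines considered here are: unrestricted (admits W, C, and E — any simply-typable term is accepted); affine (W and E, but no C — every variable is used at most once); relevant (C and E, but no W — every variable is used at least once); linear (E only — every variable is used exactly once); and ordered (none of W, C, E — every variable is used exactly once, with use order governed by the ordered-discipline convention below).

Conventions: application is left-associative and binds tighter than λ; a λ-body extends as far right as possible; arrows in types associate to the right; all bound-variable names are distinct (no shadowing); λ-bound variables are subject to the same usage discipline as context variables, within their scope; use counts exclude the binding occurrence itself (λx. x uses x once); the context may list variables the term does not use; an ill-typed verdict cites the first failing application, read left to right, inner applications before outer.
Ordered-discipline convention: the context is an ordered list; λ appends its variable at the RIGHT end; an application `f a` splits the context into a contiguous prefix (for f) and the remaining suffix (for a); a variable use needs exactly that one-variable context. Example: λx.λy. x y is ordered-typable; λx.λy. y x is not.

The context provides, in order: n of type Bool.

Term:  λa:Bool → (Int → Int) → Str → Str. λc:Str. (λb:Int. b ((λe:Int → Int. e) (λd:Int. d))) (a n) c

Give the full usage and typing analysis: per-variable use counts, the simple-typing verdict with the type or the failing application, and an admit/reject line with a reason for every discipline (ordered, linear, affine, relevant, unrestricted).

usage: n=1; a [bound]=1; c [bound]=1; b [bound]=1; e [bound]=1; d [bound]=1
order of uses: b, e, d, a, n, c
typing: ill-typed: applying a non-function (Int)
ordered ✗ (a type mismatch blocks all five)
linear ✗ (the type mismatch rejects it)
affine ✗ (not simply typable)
relevant ✗ (fails simple typing)
unrestricted ✗ (a type mismatch blocks all five)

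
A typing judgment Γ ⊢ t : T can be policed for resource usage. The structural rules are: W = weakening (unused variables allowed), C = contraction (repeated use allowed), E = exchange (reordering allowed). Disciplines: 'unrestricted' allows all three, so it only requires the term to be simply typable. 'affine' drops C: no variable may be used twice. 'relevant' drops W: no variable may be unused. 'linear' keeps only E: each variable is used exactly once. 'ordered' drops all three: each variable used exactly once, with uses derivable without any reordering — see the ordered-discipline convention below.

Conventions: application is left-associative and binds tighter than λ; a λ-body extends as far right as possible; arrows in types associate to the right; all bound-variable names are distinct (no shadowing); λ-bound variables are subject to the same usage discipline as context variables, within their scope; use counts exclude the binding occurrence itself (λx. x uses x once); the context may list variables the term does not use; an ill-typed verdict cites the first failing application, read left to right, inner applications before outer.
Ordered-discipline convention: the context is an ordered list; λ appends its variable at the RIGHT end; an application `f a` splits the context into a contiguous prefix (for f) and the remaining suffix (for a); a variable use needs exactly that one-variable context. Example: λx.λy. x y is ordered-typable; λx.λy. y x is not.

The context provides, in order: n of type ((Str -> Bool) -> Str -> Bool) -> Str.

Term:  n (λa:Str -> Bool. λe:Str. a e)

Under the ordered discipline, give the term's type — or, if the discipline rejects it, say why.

term : Str
counts: n: 1; a (bound): 1; e (bound): 1
uses in reading order: n, a, e
typing: well-typed — term : Str
all disciplines: ordered ✓ | linear ✓ | affine ✓ | relevant ✓ | unrestricted ✓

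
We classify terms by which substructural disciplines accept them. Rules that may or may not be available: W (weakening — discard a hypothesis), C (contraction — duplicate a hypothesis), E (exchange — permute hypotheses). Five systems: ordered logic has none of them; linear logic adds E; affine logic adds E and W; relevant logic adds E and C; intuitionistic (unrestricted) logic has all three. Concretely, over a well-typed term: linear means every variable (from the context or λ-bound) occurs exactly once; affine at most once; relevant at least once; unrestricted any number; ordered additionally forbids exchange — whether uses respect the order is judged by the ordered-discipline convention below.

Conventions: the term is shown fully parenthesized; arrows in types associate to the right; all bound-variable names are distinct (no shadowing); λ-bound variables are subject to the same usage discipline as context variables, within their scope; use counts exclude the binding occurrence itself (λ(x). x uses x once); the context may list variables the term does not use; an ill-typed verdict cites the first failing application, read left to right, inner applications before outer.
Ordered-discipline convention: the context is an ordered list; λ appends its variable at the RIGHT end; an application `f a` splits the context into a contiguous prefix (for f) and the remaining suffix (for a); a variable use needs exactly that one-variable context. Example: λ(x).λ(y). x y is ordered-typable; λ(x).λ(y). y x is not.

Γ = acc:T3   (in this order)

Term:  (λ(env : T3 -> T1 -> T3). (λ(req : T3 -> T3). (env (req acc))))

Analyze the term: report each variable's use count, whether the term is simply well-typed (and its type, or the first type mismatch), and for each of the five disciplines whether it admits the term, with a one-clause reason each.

variable uses: acc=1, env [bound]=1, req [bound]=1
uses in reading order: env, req, acc
typing: the term checks, with type (T3 -> T1 -> T3) -> (T3 -> T3) -> T1 -> T3
ordered: ✗ — no ordered split (uses run env, req, acc)
linear: ✓ — single use per variable (acc, env, req)
affine: ✓ — none of acc, env, req used more than once
relevant: ✓ — every one of acc, env, req appears
unrestricted: ✓ — well-typed at (T3 -> T1 -> T3) -> (T3 -> T3) -> T1 -> T3; no restrictions here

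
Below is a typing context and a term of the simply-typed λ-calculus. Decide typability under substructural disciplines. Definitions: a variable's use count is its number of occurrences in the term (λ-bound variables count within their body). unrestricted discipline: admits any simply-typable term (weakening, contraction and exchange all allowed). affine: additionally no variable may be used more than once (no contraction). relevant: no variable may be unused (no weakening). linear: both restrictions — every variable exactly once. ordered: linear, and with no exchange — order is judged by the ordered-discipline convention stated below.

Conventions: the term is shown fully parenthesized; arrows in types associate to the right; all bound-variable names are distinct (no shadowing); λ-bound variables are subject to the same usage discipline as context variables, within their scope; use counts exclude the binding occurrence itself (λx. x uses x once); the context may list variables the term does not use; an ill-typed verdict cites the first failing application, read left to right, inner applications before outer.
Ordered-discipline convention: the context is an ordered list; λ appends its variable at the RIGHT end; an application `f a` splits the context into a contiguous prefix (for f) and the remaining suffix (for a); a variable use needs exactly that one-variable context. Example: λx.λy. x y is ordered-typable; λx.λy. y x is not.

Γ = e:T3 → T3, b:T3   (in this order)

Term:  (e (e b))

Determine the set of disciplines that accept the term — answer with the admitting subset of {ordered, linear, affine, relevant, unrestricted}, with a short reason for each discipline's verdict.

accepted by: relevant, unrestricted
variable uses: e: 2×; b: 1×
order of uses: e, e, b
typing: the term checks, with type T3
ordered ✗ (repeated use of e ×2)
linear ✗ (repeated use of e ×2)
affine ✗ (repeated use of e ×2)
relevant ✓ (at least one use each (e, b))
unrestricted ✓ (type-checks (T3) and nothing is barred)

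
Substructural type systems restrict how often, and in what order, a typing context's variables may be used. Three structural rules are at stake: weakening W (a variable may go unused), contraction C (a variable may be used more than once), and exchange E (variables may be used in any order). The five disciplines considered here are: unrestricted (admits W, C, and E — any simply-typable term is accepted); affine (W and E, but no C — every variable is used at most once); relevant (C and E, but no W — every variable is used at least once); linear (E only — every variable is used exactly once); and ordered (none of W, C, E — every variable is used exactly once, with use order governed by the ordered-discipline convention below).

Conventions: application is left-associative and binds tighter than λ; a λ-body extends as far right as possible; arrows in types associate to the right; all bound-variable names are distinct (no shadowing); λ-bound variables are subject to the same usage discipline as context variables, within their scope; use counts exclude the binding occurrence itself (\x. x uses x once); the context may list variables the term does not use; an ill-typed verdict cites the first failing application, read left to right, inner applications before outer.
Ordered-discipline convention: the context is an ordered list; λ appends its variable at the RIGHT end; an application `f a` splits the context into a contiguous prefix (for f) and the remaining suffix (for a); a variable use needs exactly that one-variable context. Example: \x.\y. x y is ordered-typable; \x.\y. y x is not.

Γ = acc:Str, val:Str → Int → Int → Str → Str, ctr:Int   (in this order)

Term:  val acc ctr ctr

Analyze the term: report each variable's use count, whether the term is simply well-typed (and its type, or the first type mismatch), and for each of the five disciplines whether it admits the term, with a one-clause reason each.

variable uses: acc: 1, val: 1, ctr: 2
order of uses: val, acc, ctr, ctr
typing: well-typed at Str → Str
ordered ✗ (needs contraction — ctr ×2)
linear ✗ (needs contraction — ctr ×2)
affine ✗ (needs contraction — ctr ×2)
relevant ✓ (none of acc, val, ctr goes unused)
unrestricted ✓ (well-typed at Str → Str; no restrictions here)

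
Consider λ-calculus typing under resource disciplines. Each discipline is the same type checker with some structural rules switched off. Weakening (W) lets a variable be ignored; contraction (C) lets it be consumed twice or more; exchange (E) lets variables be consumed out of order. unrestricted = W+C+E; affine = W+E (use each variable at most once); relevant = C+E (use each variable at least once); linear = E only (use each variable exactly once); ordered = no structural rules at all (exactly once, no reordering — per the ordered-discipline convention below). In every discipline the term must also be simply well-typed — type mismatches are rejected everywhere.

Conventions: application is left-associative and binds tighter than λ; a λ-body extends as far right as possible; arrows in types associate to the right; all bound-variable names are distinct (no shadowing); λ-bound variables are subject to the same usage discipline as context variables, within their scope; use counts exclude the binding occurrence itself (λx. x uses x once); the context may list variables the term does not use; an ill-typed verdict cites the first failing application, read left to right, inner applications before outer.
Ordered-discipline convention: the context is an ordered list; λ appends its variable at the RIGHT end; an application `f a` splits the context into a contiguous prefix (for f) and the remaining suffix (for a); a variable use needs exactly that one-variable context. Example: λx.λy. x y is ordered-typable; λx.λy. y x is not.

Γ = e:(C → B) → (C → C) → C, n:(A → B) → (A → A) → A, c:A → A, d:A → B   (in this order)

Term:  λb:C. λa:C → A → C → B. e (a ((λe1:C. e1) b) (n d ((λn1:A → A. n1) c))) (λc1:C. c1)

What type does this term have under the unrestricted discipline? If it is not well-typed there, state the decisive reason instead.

term : C → (C → A → C → B) → C
variable uses: e: 1; n: 1; c: 1; d: 1; b (λ-bound): 1; a (λ-bound): 1; e1 (λ-bound): 1; n1 (λ-bound): 1; c1 (λ-bound): 1
left-to-right use order: e, a, e1, b, n, d, n1, c, c1
typing: well-typed — term : C → (C → A → C → B) → C
per-discipline verdicts: ordered ✗ | linear ✓ | affine ✓ | relevant ✓ | unrestricted ✓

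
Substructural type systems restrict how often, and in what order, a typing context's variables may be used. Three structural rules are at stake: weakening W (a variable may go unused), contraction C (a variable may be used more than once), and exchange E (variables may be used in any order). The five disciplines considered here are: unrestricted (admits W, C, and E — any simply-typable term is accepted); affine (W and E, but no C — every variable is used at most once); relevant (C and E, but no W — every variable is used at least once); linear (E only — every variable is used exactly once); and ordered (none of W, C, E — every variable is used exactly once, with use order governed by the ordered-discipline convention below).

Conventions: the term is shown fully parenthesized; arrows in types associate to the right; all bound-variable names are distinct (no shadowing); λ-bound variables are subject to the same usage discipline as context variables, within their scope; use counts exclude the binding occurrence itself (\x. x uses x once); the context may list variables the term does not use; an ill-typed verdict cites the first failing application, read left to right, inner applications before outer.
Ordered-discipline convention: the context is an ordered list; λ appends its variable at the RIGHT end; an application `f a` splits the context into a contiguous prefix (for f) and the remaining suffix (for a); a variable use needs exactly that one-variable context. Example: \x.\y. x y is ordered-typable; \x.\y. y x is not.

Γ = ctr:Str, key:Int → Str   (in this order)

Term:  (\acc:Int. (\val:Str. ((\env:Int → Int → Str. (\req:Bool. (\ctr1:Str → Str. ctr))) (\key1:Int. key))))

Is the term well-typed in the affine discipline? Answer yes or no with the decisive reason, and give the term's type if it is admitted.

yes — none of ctr, key, acc, val, env, req, ctr1, key1 used more than once; term : Int → Str → Bool → (Str → Str) → Str
usage: ctr: 1×; key: 1×; acc [bound]: 0×; val [bound]: 0×; env [bound]: 0×; req [bound]: 0×; ctr1 [bound]: 0×; key1 [bound]: 0×
order of uses: ctr, key
typing: well-typed — term : Int → Str → Bool → (Str → Str) → Str
per-discipline verdicts: ordered ✗ · linear ✗ · affine ✓ · relevant ✗ · unrestricted ✓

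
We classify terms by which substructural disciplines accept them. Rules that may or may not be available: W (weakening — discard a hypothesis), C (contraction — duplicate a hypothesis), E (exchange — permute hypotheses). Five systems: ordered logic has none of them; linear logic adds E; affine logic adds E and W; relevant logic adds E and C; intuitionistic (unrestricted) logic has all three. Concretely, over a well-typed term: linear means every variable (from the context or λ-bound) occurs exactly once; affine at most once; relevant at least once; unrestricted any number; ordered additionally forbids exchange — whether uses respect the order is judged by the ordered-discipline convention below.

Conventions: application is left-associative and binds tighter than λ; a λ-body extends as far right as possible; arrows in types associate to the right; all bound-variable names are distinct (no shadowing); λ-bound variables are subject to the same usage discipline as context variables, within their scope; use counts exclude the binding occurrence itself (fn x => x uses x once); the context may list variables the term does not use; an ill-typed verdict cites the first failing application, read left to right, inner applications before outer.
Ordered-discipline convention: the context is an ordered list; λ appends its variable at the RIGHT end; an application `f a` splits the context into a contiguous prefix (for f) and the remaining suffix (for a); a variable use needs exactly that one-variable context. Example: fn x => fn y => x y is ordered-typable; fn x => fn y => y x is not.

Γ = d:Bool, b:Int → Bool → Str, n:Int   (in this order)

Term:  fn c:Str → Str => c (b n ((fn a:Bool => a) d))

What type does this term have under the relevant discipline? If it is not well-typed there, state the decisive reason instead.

term : (Str → Str) → Str
counts: d=1; b=1; n=1; c (λ-bound)=1; a (λ-bound)=1
uses in reading order: c, b, n, a, d
typing: ✓ — (Str → Str) → Str
all disciplines: ordered ✗, linear ✓, affine ✓, relevant ✓, unrestricted ✓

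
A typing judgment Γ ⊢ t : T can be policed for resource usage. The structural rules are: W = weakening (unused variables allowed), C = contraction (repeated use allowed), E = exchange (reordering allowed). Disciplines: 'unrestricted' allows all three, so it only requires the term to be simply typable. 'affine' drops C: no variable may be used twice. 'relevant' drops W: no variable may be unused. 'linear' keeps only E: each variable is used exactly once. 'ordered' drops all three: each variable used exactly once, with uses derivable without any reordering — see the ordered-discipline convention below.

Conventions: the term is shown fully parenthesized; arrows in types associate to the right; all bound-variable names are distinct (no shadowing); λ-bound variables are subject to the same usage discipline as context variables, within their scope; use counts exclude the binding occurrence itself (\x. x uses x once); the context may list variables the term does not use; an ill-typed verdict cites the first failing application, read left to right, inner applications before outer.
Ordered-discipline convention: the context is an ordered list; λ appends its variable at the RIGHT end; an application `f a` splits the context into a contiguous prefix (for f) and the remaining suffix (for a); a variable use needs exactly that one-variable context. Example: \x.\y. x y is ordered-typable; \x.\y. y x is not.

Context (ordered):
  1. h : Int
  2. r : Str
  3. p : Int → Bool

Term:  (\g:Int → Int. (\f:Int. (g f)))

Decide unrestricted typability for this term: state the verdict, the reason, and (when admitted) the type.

yes — well-typed at (Int → Int) → Int → Int; no restrictions here; term : (Int → Int) → Int → Int
use counts: h=0, r=0, p=0, g (bound)=1, f (bound)=1
order of uses: g, f
typing: well-typed — term : (Int → Int) → Int → Int
summary: ordered ✗ | linear ✗ | affine ✓ | relevant ✗ | unrestricted ✓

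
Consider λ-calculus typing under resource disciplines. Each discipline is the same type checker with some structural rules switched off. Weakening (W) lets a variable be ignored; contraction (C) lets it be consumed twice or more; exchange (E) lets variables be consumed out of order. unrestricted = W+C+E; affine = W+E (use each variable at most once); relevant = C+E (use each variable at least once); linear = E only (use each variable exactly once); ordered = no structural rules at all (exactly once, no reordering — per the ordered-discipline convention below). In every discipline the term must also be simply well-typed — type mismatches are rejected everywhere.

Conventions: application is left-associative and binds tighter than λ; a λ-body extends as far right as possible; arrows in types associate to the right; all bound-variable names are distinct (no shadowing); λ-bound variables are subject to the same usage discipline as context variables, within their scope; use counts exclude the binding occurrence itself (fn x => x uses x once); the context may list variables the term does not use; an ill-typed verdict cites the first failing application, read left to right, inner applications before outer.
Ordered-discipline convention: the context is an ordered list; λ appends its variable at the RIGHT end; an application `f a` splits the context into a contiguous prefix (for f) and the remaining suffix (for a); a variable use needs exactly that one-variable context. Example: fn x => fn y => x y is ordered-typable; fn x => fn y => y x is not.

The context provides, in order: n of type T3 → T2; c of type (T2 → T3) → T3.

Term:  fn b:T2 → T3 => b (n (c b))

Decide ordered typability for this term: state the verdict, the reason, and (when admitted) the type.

no — needs contraction — b ×2
use counts: n=1; c=1; b (bound)=2
use order (left to right): b, n, c, b
typing: ✓ — (T2 → T3) → T3
per-discipline verdicts: ordered ✗; linear ✗; affine ✗; relevant ✓; unrestricted ✓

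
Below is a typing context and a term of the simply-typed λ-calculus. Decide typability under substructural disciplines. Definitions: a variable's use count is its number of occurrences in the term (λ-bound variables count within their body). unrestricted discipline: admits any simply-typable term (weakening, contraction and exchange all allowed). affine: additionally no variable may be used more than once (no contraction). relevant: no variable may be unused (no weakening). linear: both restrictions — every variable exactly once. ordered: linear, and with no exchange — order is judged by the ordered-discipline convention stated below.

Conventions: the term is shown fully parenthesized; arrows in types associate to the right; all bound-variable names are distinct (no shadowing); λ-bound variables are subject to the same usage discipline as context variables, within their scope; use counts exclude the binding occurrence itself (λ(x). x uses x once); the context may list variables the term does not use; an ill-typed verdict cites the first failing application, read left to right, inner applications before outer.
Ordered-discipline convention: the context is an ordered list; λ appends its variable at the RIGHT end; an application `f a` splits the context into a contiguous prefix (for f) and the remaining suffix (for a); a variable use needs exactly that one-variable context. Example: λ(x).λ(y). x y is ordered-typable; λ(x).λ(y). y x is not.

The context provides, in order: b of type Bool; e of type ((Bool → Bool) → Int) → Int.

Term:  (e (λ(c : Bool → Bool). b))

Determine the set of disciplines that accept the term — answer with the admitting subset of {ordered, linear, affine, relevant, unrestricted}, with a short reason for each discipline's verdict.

admitted by: none
use counts: b: 1×, e: 1×, c [bound]: 0×
use order (left to right): e, b
typing: ill-typed: argument of type (Bool → Bool) → Bool where (Bool → Bool) → Int is required
ordered: ✗ — the type mismatch rejects it
linear: ✗ — not simply typable
affine: ✗ — fails simple typing
relevant: ✗ — a type mismatch blocks all five
unrestricted: ✗ — the type mismatch rejects it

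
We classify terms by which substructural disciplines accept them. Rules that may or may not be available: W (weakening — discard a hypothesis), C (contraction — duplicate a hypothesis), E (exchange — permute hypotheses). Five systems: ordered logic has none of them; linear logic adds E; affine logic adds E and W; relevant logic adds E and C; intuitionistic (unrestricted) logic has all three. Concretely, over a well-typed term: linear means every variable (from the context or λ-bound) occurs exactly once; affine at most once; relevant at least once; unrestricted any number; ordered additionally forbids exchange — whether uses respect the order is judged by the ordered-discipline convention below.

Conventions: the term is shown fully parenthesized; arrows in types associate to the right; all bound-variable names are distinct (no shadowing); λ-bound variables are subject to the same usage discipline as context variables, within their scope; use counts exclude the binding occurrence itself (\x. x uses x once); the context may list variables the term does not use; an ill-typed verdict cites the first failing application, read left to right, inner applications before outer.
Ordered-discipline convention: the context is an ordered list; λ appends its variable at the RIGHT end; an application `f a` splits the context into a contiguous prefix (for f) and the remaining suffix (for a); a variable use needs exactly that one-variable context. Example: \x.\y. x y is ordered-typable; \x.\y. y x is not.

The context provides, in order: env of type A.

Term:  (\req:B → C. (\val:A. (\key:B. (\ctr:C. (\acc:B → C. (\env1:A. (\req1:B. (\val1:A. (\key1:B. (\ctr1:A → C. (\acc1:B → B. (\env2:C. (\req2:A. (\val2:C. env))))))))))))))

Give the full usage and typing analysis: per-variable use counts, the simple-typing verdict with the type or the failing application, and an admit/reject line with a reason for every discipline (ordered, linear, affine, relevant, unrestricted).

variable uses: env=1, req (λ-bound)=0, val (λ-bound)=0, key (λ-bound)=0, ctr (λ-bound)=0, acc (λ-bound)=0, env1 (λ-bound)=0, req1 (λ-bound)=0, val1 (λ-bound)=0, key1 (λ-bound)=0, ctr1 (λ-bound)=0, acc1 (λ-bound)=0, env2 (λ-bound)=0, req2 (λ-bound)=0, val2 (λ-bound)=0
left-to-right use order: env
typing: ✓ — (B → C) → A → B → C → (B → C) → A → B → A → B → (A → C) → (B → B) → C → A → C → A
ordered: ✗ — req, val, key, ctr, acc, env1, req1, val1, key1, ctr1, acc1, env2, req2, val2 left unused
linear: ✗ — req, val, key, ctr, acc, env1, req1, val1, key1, ctr1, acc1, env2, req2, val2 left unused
affine: ✓ — no duplicate uses among env, req, val, key, ctr, acc, env1, req1, val1, key1, ctr1, acc1, env2, req2, val2
relevant: ✗ — req, val, key, ctr, acc, env1, req1, val1, key1, ctr1, acc1, env2, req2, val2 left unused
unrestricted: ✓ — well-typed at (B → C) → A → B → C → (B → C) → A → B → A → B → (A → C) → (B → B) → C → A → C → A; no restrictions here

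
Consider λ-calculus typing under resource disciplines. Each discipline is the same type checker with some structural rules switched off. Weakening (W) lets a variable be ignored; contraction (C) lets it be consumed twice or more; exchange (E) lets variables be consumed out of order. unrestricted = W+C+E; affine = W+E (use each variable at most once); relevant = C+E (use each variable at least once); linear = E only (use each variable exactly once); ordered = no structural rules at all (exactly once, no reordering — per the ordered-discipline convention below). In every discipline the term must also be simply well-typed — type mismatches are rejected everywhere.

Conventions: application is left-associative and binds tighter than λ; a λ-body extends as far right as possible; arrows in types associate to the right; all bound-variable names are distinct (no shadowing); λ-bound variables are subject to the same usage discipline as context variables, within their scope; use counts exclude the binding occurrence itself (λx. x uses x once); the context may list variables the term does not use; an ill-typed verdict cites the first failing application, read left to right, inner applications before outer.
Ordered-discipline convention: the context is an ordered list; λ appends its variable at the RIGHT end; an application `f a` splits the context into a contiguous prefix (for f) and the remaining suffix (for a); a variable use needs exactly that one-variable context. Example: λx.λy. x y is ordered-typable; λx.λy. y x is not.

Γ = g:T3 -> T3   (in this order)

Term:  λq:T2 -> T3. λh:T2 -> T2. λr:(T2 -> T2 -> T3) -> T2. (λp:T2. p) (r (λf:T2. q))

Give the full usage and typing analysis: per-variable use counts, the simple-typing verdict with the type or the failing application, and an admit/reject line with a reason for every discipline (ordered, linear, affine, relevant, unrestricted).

variable uses: g=0; q (bound)=1; h (bound)=0; r (bound)=1; p (bound)=1; f (bound)=0
left-to-right use order: p, r, q
typing: ✓ — (T2 -> T3) -> (T2 -> T2) -> ((T2 -> T2 -> T3) -> T2) -> T2
ordered: ✗ — g, h, f never used (weakening)
linear: ✗ — g, h, f never used (weakening)
affine: ✓ — none of g, q, h, r, p, f used more than once
relevant: ✗ — g, h, f never used (weakening)
unrestricted: ✓ — type-checks ((T2 -> T3) -> (T2 -> T2) -> ((T2 -> T2 -> T3) -> T2) -> T2) and nothing is barred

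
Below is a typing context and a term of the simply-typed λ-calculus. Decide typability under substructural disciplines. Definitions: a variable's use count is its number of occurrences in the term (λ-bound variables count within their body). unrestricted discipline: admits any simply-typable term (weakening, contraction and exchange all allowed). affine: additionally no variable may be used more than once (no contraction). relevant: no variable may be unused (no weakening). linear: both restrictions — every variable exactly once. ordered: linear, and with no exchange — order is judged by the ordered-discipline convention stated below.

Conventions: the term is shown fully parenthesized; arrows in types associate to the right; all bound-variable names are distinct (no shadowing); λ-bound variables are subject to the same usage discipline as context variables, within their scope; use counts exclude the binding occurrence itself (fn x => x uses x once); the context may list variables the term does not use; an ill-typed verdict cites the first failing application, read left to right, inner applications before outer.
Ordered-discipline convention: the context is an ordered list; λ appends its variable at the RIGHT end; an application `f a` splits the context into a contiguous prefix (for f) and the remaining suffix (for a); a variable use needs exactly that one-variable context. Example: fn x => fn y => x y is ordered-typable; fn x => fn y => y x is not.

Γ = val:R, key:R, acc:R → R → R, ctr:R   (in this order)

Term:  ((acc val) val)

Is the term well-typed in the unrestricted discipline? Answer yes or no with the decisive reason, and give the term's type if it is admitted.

yes — simply typable at R; W, C, E all held; term : R
use counts: val: 2×, key: 0×, acc: 1×, ctr: 0×
uses in reading order: acc, val, val
typing: the term checks, with type R
across the five disciplines: ordered ✗ · linear ✗ · affine ✗ · relevant ✗ · unrestricted ✓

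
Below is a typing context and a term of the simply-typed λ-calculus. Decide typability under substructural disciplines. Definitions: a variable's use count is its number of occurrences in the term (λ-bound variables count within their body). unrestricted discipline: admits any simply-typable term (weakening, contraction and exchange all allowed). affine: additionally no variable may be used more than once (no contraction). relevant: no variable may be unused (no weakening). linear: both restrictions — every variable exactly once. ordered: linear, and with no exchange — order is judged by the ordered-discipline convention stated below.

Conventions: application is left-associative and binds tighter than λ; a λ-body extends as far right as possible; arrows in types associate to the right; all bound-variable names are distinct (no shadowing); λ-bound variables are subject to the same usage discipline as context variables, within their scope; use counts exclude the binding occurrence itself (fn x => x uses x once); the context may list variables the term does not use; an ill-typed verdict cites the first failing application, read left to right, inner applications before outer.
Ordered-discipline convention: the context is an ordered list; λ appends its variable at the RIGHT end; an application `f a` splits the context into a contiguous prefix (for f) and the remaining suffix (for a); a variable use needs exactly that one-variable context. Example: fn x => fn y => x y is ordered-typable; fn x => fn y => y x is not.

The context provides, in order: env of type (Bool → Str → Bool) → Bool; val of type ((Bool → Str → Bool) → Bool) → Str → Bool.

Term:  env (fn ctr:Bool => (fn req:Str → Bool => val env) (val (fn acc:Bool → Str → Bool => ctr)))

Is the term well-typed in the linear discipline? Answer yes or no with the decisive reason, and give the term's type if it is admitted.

no — needs contraction — env ×2, val ×2; req, acc left unused
variable uses: env: 2×; val: 2×; ctr (bound): 1×; req (bound): 0×; acc (bound): 0×
left-to-right use order: env, val, env, val, ctr
typing: ✓ — Bool
per-discipline verdicts: ordered ✗ | linear ✗ | affine ✗ | relevant ✗ | unrestricted ✓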